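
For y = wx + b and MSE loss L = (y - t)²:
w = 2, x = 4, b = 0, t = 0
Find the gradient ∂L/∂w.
∂L/∂w = 64

y = wx + b = (2)(4) + 0 = 8
∂L/∂y = 2(y - t) = 2(8 - 0) = 16
∂y/∂w = x = 4
∂L/∂w = ∂L/∂y · ∂y/∂w = 16 × 4 = 64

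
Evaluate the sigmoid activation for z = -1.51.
0.1809

sigmoid(-1.51) = 1/(1 + e^(1.51)) = 1/(1 + 4.527) = 0.1809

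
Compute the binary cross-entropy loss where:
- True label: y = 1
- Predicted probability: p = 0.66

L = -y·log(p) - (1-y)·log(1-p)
L = 0.4155

L = -1·log(0.66) - 0·log(0.34) = -log(0.66) = 0.4155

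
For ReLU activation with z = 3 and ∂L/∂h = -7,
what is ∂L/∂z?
∂L/∂z = -7

h = ReLU(3) = 3
Since z > 0: ∂h/∂z = 1
∂L/∂z = ∂L/∂h · ∂h/∂z = -7 × 1 = -7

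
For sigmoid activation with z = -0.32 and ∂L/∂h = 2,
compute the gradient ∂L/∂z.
∂L/∂z = 0.4874

σ(-0.32) = 0.4207
σ'(-0.32) = σ(-0.32)(1 - σ(-0.32)) = 0.4207 × 0.5793 = 0.2437
∂L/∂z = ∂L/∂h · σ'(z) = 2 × 0.2437 = 0.4874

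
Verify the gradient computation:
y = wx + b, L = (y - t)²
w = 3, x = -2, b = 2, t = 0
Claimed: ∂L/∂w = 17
Incorrect

y = (3)(-2) + 2 = -4
∂L/∂y = 2(y - t) = 2(-4 - 0) = -8
∂y/∂w = x = -2
∂L/∂w = -8 × -2 = 16

Claimed value: 17
Incorrect: The correct gradient is 16.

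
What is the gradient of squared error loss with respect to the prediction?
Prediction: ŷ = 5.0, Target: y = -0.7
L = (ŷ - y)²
∂L/∂ŷ = 11.4

∂L/∂ŷ = 2(ŷ - y) = 2(5.0 - -0.7) = 2(5.7) = 11.4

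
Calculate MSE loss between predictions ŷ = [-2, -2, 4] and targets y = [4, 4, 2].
MSE = 25.33

MSE = (1/3)((-2-4)² + (-2-4)² + (4-2)²) = (1/3)(36 + 36 + 4) = 25.33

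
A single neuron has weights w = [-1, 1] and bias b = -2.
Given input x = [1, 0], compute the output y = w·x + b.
y = -3

y = (-1)(1) + (1)(0) + -2 = -3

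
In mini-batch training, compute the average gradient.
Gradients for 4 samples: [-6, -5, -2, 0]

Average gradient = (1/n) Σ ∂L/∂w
Average gradient = -3.25

Average = (1/4)(-6 + -5 + -2 + 0) = -13/4 = -3.25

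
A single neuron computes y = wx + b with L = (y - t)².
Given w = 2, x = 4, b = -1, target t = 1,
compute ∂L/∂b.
∂L/∂b = 12

y = wx + b = (2)(4) + -1 = 7
∂L/∂y = 2(y - t) = 2(7 - 1) = 12
∂y/∂b = 1
∂L/∂b = ∂L/∂y · ∂y/∂b = 12 × 1 = 12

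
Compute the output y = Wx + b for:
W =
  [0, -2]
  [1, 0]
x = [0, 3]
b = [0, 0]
y = [-6, 0]

Wx = [0×0 + -2×3, 1×0 + 0×3]
   = [-6, 0]
y = Wx + b = [-6 + 0, 0 + 0] = [-6, 0]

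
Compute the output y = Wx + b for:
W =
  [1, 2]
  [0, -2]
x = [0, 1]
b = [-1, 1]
y = [1, -1]

Wx = [1×0 + 2×1, 0×0 + -2×1]
   = [2, -2]
y = Wx + b = [2 + -1, -2 + 1] = [1, -1]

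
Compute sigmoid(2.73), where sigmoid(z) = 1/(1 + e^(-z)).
0.9388

sigmoid(2.73) = 1/(1 + e^(-2.73)) = 1/(1 + 0.06522) = 0.9388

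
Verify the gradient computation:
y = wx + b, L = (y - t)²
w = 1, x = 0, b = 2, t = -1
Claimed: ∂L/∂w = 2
Incorrect

y = (1)(0) + 2 = 2
∂L/∂y = 2(y - t) = 2(2 - -1) = 6
∂y/∂w = x = 0
∂L/∂w = 6 × 0 = 0

Claimed value: 2
Incorrect: The correct gradient is 0.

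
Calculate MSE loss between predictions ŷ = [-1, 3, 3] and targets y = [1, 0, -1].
MSE = 9.667

MSE = (1/3)((-1-1)² + (3-0)² + (3--1)²) = (1/3)(4 + 9 + 16) = 9.667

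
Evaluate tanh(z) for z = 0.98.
0.7531

tanh(0.98) = (e^(0.98) - e^(-0.98))/(e^(0.98) + e^(-0.98)) = 0.7531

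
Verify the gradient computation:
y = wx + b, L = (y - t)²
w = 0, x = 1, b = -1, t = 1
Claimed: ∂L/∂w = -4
Correct

y = (0)(1) + -1 = -1
∂L/∂y = 2(y - t) = 2(-1 - 1) = -4
∂y/∂w = x = 1
∂L/∂w = -4 × 1 = -4

Claimed value: -4
Correct: The correct gradient is -4.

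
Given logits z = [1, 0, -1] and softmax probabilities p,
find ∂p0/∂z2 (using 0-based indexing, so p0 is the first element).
∂p0/∂z2 = -0.05989

p = softmax(z) = [0.6652, 0.2447, 0.09003]
p0 = 0.6652, p2 = 0.09003

∂p0/∂z2 = -p0 × p2 = -0.6652 × 0.09003 = -0.05989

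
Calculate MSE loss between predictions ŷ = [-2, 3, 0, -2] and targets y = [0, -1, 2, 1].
MSE = 8.25

MSE = (1/4)((-2-0)² + (3--1)² + (0-2)² + (-2-1)²) = (1/4)(4 + 16 + 4 + 9) = 8.25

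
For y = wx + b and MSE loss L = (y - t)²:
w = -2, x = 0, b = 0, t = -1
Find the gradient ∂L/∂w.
∂L/∂w = 0

y = wx + b = (-2)(0) + 0 = 0
∂L/∂y = 2(y - t) = 2(0 - -1) = 2
∂y/∂w = x = 0
∂L/∂w = ∂L/∂y · ∂y/∂w = 2 × 0 = 0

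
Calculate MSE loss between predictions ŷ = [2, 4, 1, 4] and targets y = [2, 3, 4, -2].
MSE = 11.5

MSE = (1/4)((2-2)² + (4-3)² + (1-4)² + (4--2)²) = (1/4)(0 + 1 + 9 + 36) = 11.5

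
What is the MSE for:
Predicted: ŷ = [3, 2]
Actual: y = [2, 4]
MSE = 2.5

MSE = (1/2)((3-2)² + (2-4)²) = (1/2)(1 + 4) = 2.5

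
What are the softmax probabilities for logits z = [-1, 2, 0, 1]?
p = [0.0321, 0.6439, 0.0871, 0.2369]

exp(z) = [0.3679, 7.389, 1, 2.718]
Sum = 11.48
p = [0.0321, 0.6439, 0.0871, 0.2369]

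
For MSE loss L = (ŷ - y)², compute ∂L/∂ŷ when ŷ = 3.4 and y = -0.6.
∂L/∂ŷ = 8.0

∂L/∂ŷ = 2(ŷ - y) = 2(3.4 - -0.6) = 2(4.0) = 8.0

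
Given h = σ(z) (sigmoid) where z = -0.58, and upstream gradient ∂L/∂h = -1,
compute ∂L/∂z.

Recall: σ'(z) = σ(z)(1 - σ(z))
∂L/∂z = -0.2301

σ(-0.58) = 0.3589
σ'(-0.58) = σ(-0.58)(1 - σ(-0.58)) = 0.3589 × 0.6411 = 0.2301
∂L/∂z = ∂L/∂h · σ'(z) = -1 × 0.2301 = -0.2301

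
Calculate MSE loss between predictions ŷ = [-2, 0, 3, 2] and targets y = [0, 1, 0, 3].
MSE = 3.75

MSE = (1/4)((-2-0)² + (0-1)² + (3-0)² + (2-3)²) = (1/4)(4 + 1 + 9 + 1) = 3.75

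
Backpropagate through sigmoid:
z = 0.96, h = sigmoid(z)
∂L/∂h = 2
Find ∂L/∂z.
∂L/∂z = 0.4004

σ(0.96) = 0.7231
σ'(0.96) = σ(0.96)(1 - σ(0.96)) = 0.7231 × 0.2769 = 0.2002
∂L/∂z = ∂L/∂h · σ'(z) = 2 × 0.2002 = 0.4004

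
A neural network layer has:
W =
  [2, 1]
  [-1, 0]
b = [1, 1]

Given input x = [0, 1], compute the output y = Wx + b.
y = [2, 1]

Wx = [2×0 + 1×1, -1×0 + 0×1]
   = [1, 0]
y = Wx + b = [1 + 1, 0 + 1] = [2, 1]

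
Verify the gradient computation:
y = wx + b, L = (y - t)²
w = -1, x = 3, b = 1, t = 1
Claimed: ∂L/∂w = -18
Correct

y = (-1)(3) + 1 = -2
∂L/∂y = 2(y - t) = 2(-2 - 1) = -6
∂y/∂w = x = 3
∂L/∂w = -6 × 3 = -18

Claimed value: -18
Correct: The correct gradient is -18.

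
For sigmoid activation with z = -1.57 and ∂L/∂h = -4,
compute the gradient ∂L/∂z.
∂L/∂z = -0.5702

σ(-1.57) = 0.1722
σ'(-1.57) = σ(-1.57)(1 - σ(-1.57)) = 0.1722 × 0.8278 = 0.1426
∂L/∂z = ∂L/∂h · σ'(z) = -4 × 0.1426 = -0.5702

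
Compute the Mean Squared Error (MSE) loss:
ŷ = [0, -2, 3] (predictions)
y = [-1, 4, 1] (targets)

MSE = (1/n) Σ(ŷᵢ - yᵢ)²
MSE = 13.67

MSE = (1/3)((0--1)² + (-2-4)² + (3-1)²) = (1/3)(1 + 36 + 4) = 13.67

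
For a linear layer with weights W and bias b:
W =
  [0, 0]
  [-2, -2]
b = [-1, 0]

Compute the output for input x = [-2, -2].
y = [-1, 8]

Wx = [0×-2 + 0×-2, -2×-2 + -2×-2]
   = [0, 8]
y = Wx + b = [0 + -1, 8 + 0] = [-1, 8]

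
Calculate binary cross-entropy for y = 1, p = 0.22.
L = 1.514

L = -1·log(0.22) - 0·log(0.78) = -log(0.22) = 1.514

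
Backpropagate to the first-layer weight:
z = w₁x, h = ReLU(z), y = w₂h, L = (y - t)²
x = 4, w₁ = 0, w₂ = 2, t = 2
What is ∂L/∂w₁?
∂L/∂w₁ = 0

Forward pass:
z = w₁x = 0×4 = 0
h = ReLU(0) = 0
y = w₂h = 2×0 = 0

Backward pass:
∂L/∂y = 2(y - t) = 2(0 - 2) = -4
∂y/∂h = w₂ = 2
∂h/∂z = 0 (ReLU derivative)
∂z/∂w₁ = x = 4

∂L/∂w₁ = -4 × 2 × 0 × 4 = 0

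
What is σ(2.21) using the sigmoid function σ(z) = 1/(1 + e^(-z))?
0.9011

sigmoid(2.21) = 1/(1 + e^(-2.21)) = 1/(1 + 0.1097) = 0.9011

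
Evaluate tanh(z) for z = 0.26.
0.2543

tanh(0.26) = (e^(0.26) - e^(-0.26))/(e^(0.26) + e^(-0.26)) = 0.2543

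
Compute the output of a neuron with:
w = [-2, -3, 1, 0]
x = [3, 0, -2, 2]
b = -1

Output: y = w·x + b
y = -9

y = (-2)(3) + (-3)(0) + (1)(-2) + (0)(2) + -1 = -9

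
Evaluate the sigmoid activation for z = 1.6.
0.832

sigmoid(1.6) = 1/(1 + e^(-1.6)) = 1/(1 + 0.2019) = 0.832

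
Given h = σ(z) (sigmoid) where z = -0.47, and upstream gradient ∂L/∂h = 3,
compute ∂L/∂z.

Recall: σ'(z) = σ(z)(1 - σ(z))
∂L/∂z = 0.7101

σ(-0.47) = 0.3846
σ'(-0.47) = σ(-0.47)(1 - σ(-0.47)) = 0.3846 × 0.6154 = 0.2367
∂L/∂z = ∂L/∂h · σ'(z) = 3 × 0.2367 = 0.7101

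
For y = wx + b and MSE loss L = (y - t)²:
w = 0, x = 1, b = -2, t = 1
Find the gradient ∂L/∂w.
∂L/∂w = -6

y = wx + b = (0)(1) + -2 = -2
∂L/∂y = 2(y - t) = 2(-2 - 1) = -6
∂y/∂w = x = 1
∂L/∂w = ∂L/∂y · ∂y/∂w = -6 × 1 = -6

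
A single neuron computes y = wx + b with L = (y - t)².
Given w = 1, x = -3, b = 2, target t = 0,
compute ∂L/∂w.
∂L/∂w = 6

y = wx + b = (1)(-3) + 2 = -1
∂L/∂y = 2(y - t) = 2(-1 - 0) = -2
∂y/∂w = x = -3
∂L/∂w = ∂L/∂y · ∂y/∂w = -2 × -3 = 6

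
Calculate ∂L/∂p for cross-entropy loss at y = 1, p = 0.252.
∂L/∂p = -3.968

∂L/∂p = -y/p + (1-y)/(1-p) = -1/0.252 + 0 = -3.968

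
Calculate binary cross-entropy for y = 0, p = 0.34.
L = 0.4155

L = -0·log(0.34) - 1·log(0.66) = -log(0.66) = 0.4155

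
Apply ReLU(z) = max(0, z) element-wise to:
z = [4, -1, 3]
h = [4, 0, 3]

ReLU applied element-wise: max(0,4)=4, max(0,-1)=0, max(0,3)=3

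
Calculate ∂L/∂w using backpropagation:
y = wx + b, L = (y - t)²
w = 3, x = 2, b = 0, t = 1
∂L/∂w = 20

y = wx + b = (3)(2) + 0 = 6
∂L/∂y = 2(y - t) = 2(6 - 1) = 10
∂y/∂w = x = 2
∂L/∂w = ∂L/∂y · ∂y/∂w = 10 × 2 = 20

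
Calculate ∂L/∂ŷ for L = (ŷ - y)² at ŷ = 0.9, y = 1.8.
∂L/∂ŷ = -1.8

∂L/∂ŷ = 2(ŷ - y) = 2(0.9 - 1.8) = 2(-0.9) = -1.8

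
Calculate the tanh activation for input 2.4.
0.9837

tanh(2.4) = (e^(2.4) - e^(-2.4))/(e^(2.4) + e^(-2.4)) = 0.9837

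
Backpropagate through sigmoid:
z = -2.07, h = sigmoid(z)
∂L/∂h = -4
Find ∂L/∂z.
∂L/∂z = -0.398

σ(-2.07) = 0.112
σ'(-2.07) = σ(-2.07)(1 - σ(-2.07)) = 0.112 × 0.888 = 0.09949
∂L/∂z = ∂L/∂h · σ'(z) = -4 × 0.09949 = -0.398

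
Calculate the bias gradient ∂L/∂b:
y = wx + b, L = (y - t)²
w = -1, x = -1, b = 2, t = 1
∂L/∂b = 4

y = wx + b = (-1)(-1) + 2 = 3
∂L/∂y = 2(y - t) = 2(3 - 1) = 4
∂y/∂b = 1
∂L/∂b = ∂L/∂y · ∂y/∂b = 4 × 1 = 4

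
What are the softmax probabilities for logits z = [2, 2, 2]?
p = [0.3333, 0.3333, 0.3333]

exp(z) = [7.389, 7.389, 7.389]
Sum = 22.17
p = [0.3333, 0.3333, 0.3333]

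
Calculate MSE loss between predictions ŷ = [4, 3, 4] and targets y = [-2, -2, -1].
MSE = 28.67

MSE = (1/3)((4--2)² + (3--2)² + (4--1)²) = (1/3)(36 + 25 + 25) = 28.67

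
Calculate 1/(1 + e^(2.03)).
0.1161

sigmoid(-2.03) = 1/(1 + e^(2.03)) = 1/(1 + 7.614) = 0.1161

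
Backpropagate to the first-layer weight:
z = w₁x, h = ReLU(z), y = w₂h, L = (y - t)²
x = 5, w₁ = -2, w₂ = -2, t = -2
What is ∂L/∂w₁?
∂L/∂w₁ = 0

Forward pass:
z = w₁x = -2×5 = -10
h = ReLU(-10) = 0
y = w₂h = -2×0 = 0

Backward pass:
∂L/∂y = 2(y - t) = 2(0 - -2) = 4
∂y/∂h = w₂ = -2
∂h/∂z = 0 (ReLU derivative)
∂z/∂w₁ = x = 5

∂L/∂w₁ = 4 × -2 × 0 × 5 = 0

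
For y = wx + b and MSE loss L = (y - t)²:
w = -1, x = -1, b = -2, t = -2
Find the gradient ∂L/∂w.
∂L/∂w = -2

y = wx + b = (-1)(-1) + -2 = -1
∂L/∂y = 2(y - t) = 2(-1 - -2) = 2
∂y/∂w = x = -1
∂L/∂w = ∂L/∂y · ∂y/∂w = 2 × -1 = -2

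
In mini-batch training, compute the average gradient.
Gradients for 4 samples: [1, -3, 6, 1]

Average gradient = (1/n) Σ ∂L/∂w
Average gradient = 1.25

Average = (1/4)(1 + -3 + 6 + 1) = 5/4 = 1.25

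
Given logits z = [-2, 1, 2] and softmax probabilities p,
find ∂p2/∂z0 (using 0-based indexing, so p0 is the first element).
∂p2/∂z0 = -0.009532

p = softmax(z) = [0.01321, 0.2654, 0.7214]
p2 = 0.7214, p0 = 0.01321

∂p2/∂z0 = -p2 × p0 = -0.7214 × 0.01321 = -0.009532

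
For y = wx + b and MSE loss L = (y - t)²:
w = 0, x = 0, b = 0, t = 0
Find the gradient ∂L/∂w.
∂L/∂w = 0

y = wx + b = (0)(0) + 0 = 0
∂L/∂y = 2(y - t) = 2(0 - 0) = 0
∂y/∂w = x = 0
∂L/∂w = ∂L/∂y · ∂y/∂w = 0 × 0 = 0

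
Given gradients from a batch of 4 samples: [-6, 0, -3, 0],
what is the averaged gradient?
Average gradient = -2.25

Average = (1/4)(-6 + 0 + -3 + 0) = -9/4 = -2.25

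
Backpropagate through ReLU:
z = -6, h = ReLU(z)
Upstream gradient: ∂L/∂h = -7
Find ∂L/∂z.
∂L/∂z = 0

h = ReLU(-6) = 0
Since z < 0: ∂h/∂z = 0
∂L/∂z = ∂L/∂h · ∂h/∂z = -7 × 0 = 0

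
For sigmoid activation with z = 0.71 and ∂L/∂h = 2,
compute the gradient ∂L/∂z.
∂L/∂z = 0.4419

σ(0.71) = 0.6704
σ'(0.71) = σ(0.71)(1 - σ(0.71)) = 0.6704 × 0.3296 = 0.221
∂L/∂z = ∂L/∂h · σ'(z) = 2 × 0.221 = 0.4419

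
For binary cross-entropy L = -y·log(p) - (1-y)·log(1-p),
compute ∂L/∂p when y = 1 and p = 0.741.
∂L/∂p = -1.35

∂L/∂p = -y/p + (1-y)/(1-p) = -1/0.741 + 0 = -1.35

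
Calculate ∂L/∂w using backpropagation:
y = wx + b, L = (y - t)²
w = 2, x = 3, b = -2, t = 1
∂L/∂w = 18

y = wx + b = (2)(3) + -2 = 4
∂L/∂y = 2(y - t) = 2(4 - 1) = 6
∂y/∂w = x = 3
∂L/∂w = ∂L/∂y · ∂y/∂w = 6 × 3 = 18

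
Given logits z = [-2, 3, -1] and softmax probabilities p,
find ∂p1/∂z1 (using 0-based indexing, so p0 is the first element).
∂p1/∂z1 = 0.02384

p = softmax(z) = [0.006573, 0.9756, 0.01787]
p1 = 0.9756

∂p1/∂z1 = p1(1 - p1) = 0.9756 × (1 - 0.9756) = 0.02384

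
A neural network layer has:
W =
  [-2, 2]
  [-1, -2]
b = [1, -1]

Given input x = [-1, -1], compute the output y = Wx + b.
y = [1, 2]

Wx = [-2×-1 + 2×-1, -1×-1 + -2×-1]
   = [0, 3]
y = Wx + b = [0 + 1, 3 + -1] = [1, 2]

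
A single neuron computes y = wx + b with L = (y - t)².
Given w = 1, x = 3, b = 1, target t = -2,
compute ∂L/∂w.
∂L/∂w = 36

y = wx + b = (1)(3) + 1 = 4
∂L/∂y = 2(y - t) = 2(4 - -2) = 12
∂y/∂w = x = 3
∂L/∂w = ∂L/∂y · ∂y/∂w = 12 × 3 = 36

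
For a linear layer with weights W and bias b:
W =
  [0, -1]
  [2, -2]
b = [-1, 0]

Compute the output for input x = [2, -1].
y = [0, 6]

Wx = [0×2 + -1×-1, 2×2 + -2×-1]
   = [1, 6]
y = Wx + b = [1 + -1, 6 + 0] = [0, 6]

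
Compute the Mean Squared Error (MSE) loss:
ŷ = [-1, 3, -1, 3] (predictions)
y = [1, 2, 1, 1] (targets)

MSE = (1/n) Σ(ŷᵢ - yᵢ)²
MSE = 3.25

MSE = (1/4)((-1-1)² + (3-2)² + (-1-1)² + (3-1)²) = (1/4)(4 + 1 + 4 + 4) = 3.25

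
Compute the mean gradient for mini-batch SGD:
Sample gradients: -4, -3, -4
Average gradient = -3.667

Average = (1/3)(-4 + -3 + -4) = -11/3 = -3.667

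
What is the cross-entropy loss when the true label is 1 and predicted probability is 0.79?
L = 0.2357

L = -1·log(0.79) - 0·log(0.21) = -log(0.79) = 0.2357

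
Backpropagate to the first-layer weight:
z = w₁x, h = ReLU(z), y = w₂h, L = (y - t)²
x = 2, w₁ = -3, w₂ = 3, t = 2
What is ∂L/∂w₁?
∂L/∂w₁ = 0

Forward pass:
z = w₁x = -3×2 = -6
h = ReLU(-6) = 0
y = w₂h = 3×0 = 0

Backward pass:
∂L/∂y = 2(y - t) = 2(0 - 2) = -4
∂y/∂h = w₂ = 3
∂h/∂z = 0 (ReLU derivative)
∂z/∂w₁ = x = 2

∂L/∂w₁ = -4 × 3 × 0 × 2 = 0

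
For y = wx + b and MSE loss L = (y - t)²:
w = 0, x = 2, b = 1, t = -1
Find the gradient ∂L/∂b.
∂L/∂b = 4

y = wx + b = (0)(2) + 1 = 1
∂L/∂y = 2(y - t) = 2(1 - -1) = 4
∂y/∂b = 1
∂L/∂b = ∂L/∂y · ∂y/∂b = 4 × 1 = 4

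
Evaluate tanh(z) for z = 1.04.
0.7779

tanh(1.04) = (e^(1.04) - e^(-1.04))/(e^(1.04) + e^(-1.04)) = 0.7779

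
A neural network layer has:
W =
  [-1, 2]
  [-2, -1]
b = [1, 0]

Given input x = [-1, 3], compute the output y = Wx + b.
y = [8, -1]

Wx = [-1×-1 + 2×3, -2×-1 + -1×3]
   = [7, -1]
y = Wx + b = [7 + 1, -1 + 0] = [8, -1]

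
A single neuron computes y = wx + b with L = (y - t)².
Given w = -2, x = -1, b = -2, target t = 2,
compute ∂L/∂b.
∂L/∂b = -4

y = wx + b = (-2)(-1) + -2 = 0
∂L/∂y = 2(y - t) = 2(0 - 2) = -4
∂y/∂b = 1
∂L/∂b = ∂L/∂y · ∂y/∂b = -4 × 1 = -4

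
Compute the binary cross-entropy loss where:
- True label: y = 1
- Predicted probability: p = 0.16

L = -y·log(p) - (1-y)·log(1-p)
L = 1.833

L = -1·log(0.16) - 0·log(0.84) = -log(0.16) = 1.833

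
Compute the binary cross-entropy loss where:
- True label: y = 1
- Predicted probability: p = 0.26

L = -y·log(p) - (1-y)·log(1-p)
L = 1.347

L = -1·log(0.26) - 0·log(0.74) = -log(0.26) = 1.347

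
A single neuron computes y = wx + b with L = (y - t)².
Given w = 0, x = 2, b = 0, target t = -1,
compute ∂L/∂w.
∂L/∂w = 4

y = wx + b = (0)(2) + 0 = 0
∂L/∂y = 2(y - t) = 2(0 - -1) = 2
∂y/∂w = x = 2
∂L/∂w = ∂L/∂y · ∂y/∂w = 2 × 2 = 4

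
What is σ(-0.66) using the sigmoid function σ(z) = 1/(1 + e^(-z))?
0.3407

sigmoid(-0.66) = 1/(1 + e^(0.66)) = 1/(1 + 1.935) = 0.3407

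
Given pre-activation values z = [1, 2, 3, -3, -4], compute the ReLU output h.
h = [1, 2, 3, 0, 0]

ReLU applied element-wise: max(0,1)=1, max(0,2)=2, max(0,3)=3, max(0,-3)=0, max(0,-4)=0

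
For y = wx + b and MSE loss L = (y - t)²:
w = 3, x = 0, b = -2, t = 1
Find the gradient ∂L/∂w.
∂L/∂w = 0

y = wx + b = (3)(0) + -2 = -2
∂L/∂y = 2(y - t) = 2(-2 - 1) = -6
∂y/∂w = x = 0
∂L/∂w = ∂L/∂y · ∂y/∂w = -6 × 0 = 0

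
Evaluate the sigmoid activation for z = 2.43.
0.9191

sigmoid(2.43) = 1/(1 + e^(-2.43)) = 1/(1 + 0.08804) = 0.9191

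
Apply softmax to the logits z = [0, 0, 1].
p = [0.2119, 0.2119, 0.5761]

exp(z) = [1, 1, 2.718]
Sum = 4.718
p = [0.2119, 0.2119, 0.5761]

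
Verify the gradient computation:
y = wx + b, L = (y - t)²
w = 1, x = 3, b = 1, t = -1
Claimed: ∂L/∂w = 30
Correct

y = (1)(3) + 1 = 4
∂L/∂y = 2(y - t) = 2(4 - -1) = 10
∂y/∂w = x = 3
∂L/∂w = 10 × 3 = 30

Claimed value: 30
Correct: The correct gradient is 30.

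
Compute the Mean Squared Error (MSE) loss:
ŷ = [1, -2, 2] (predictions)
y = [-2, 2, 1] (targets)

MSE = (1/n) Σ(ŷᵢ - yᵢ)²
MSE = 8.667

MSE = (1/3)((1--2)² + (-2-2)² + (2-1)²) = (1/3)(9 + 16 + 1) = 8.667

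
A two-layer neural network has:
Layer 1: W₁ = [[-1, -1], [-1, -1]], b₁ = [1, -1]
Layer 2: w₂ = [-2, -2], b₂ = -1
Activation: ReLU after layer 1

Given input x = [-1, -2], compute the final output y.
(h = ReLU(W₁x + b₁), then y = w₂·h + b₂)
y = -13

Layer 1 pre-activation: z₁ = [4, 2]
After ReLU: h = [4, 2]
Layer 2 output: y = -2×4 + -2×2 + -1 = -13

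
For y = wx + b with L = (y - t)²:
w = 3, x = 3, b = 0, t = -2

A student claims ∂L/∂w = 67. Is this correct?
Incorrect

y = (3)(3) + 0 = 9
∂L/∂y = 2(y - t) = 2(9 - -2) = 22
∂y/∂w = x = 3
∂L/∂w = 22 × 3 = 66

Claimed value: 67
Incorrect: The correct gradient is 66.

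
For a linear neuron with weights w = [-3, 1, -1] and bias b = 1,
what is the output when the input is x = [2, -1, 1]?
y = -7

y = (-3)(2) + (1)(-1) + (-1)(1) + 1 = -7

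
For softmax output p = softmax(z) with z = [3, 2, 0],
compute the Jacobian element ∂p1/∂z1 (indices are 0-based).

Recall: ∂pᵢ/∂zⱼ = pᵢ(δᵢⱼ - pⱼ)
∂p1/∂z1 = 0.1922

p = softmax(z) = [0.7054, 0.2595, 0.03512]
p1 = 0.2595

∂p1/∂z1 = p1(1 - p1) = 0.2595 × (1 - 0.2595) = 0.1922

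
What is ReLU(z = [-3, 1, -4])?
h = [0, 1, 0]

ReLU applied element-wise: max(0,-3)=0, max(0,1)=1, max(0,-4)=0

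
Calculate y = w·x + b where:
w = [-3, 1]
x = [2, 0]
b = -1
y = -7

y = (-3)(2) + (1)(0) + -1 = -7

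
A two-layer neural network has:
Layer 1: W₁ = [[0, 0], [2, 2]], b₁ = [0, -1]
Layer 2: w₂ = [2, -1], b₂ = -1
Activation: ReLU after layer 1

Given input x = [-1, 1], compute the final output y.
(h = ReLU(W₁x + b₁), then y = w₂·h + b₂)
y = -1

Layer 1 pre-activation: z₁ = [0, -1]
After ReLU: h = [0, 0]
Layer 2 output: y = 2×0 + -1×0 + -1 = -1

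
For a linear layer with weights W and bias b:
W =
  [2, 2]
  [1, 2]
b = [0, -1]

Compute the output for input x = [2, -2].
y = [0, -3]

Wx = [2×2 + 2×-2, 1×2 + 2×-2]
   = [0, -2]
y = Wx + b = [0 + 0, -2 + -1] = [0, -3]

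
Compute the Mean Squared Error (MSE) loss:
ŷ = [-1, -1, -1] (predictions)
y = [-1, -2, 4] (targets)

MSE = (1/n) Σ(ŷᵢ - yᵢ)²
MSE = 8.667

MSE = (1/3)((-1--1)² + (-1--2)² + (-1-4)²) = (1/3)(0 + 1 + 25) = 8.667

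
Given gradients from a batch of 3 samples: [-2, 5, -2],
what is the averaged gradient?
Average gradient = 0.3333

Average = (1/3)(-2 + 5 + -2) = 1/3 = 0.3333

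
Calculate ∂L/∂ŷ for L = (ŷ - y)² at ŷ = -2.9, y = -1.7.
∂L/∂ŷ = -2.4

∂L/∂ŷ = 2(ŷ - y) = 2(-2.9 - -1.7) = 2(-1.2) = -2.4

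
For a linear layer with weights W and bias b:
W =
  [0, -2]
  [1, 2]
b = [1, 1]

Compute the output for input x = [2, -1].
y = [3, 1]

Wx = [0×2 + -2×-1, 1×2 + 2×-1]
   = [2, 0]
y = Wx + b = [2 + 1, 0 + 1] = [3, 1]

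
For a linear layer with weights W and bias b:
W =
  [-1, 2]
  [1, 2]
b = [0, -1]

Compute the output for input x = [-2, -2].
y = [-2, -7]

Wx = [-1×-2 + 2×-2, 1×-2 + 2×-2]
   = [-2, -6]
y = Wx + b = [-2 + 0, -6 + -1] = [-2, -7]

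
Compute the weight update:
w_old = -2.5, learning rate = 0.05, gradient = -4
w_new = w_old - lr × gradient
w_new = -2.3

w_new = w - η·∂L/∂w = -2.5 - 0.05×(-4) = -2.5 - (-0.2) = -2.3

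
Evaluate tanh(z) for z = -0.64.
-0.5649

tanh(-0.64) = (e^(-0.64) - e^(0.64))/(e^(-0.64) + e^(0.64)) = -0.5649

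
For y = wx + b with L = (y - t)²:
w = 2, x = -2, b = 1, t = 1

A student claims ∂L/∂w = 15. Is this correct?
Incorrect

y = (2)(-2) + 1 = -3
∂L/∂y = 2(y - t) = 2(-3 - 1) = -8
∂y/∂w = x = -2
∂L/∂w = -8 × -2 = 16

Claimed value: 15
Incorrect: The correct gradient is 16.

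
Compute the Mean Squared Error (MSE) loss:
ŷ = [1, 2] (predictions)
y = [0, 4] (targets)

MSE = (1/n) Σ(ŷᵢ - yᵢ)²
MSE = 2.5

MSE = (1/2)((1-0)² + (2-4)²) = (1/2)(1 + 4) = 2.5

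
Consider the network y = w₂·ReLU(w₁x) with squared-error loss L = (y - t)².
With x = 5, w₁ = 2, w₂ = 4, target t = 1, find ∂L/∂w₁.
∂L/∂w₁ = 1560

Forward pass:
z = w₁x = 2×5 = 10
h = ReLU(10) = 10
y = w₂h = 4×10 = 40

Backward pass:
∂L/∂y = 2(y - t) = 2(40 - 1) = 78
∂y/∂h = w₂ = 4
∂h/∂z = 1 (ReLU derivative)
∂z/∂w₁ = x = 5

∂L/∂w₁ = 78 × 4 × 1 × 5 = 1560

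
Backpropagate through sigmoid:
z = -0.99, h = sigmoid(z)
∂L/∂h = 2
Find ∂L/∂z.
∂L/∂z = 0.395

σ(-0.99) = 0.2709
σ'(-0.99) = σ(-0.99)(1 - σ(-0.99)) = 0.2709 × 0.7291 = 0.1975
∂L/∂z = ∂L/∂h · σ'(z) = 2 × 0.1975 = 0.395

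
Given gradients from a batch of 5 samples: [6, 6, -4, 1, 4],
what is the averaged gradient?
Average gradient = 2.6

Average = (1/5)(6 + 6 + -4 + 1 + 4) = 13/5 = 2.6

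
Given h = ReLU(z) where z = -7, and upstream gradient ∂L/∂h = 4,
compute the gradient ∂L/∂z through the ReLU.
∂L/∂z = 0

h = ReLU(-7) = 0
Since z < 0: ∂h/∂z = 0
∂L/∂z = ∂L/∂h · ∂h/∂z = 4 × 0 = 0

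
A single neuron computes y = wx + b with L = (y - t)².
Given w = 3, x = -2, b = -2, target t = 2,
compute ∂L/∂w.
∂L/∂w = 40

y = wx + b = (3)(-2) + -2 = -8
∂L/∂y = 2(y - t) = 2(-8 - 2) = -20
∂y/∂w = x = -2
∂L/∂w = ∂L/∂y · ∂y/∂w = -20 × -2 = 40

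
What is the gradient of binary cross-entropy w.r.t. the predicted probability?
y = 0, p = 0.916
∂L/∂p = 11.9

∂L/∂p = -y/p + (1-y)/(1-p) = 0 + 1/0.084 = 11.9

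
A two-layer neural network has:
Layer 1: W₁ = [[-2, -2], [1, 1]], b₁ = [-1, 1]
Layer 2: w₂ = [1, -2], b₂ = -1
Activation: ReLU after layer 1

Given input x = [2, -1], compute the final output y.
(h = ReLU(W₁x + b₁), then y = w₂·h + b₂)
y = -5

Layer 1 pre-activation: z₁ = [-3, 2]
After ReLU: h = [0, 2]
Layer 2 output: y = 1×0 + -2×2 + -1 = -5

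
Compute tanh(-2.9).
-0.994

tanh(-2.9) = (e^(-2.9) - e^(2.9))/(e^(-2.9) + e^(2.9)) = -0.994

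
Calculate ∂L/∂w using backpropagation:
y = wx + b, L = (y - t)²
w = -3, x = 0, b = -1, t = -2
∂L/∂w = 0

y = wx + b = (-3)(0) + -1 = -1
∂L/∂y = 2(y - t) = 2(-1 - -2) = 2
∂y/∂w = x = 0
∂L/∂w = ∂L/∂y · ∂y/∂w = 2 × 0 = 0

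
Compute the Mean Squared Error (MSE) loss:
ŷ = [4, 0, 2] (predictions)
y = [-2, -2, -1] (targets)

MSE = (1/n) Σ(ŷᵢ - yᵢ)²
MSE = 16.33

MSE = (1/3)((4--2)² + (0--2)² + (2--1)²) = (1/3)(36 + 4 + 9) = 16.33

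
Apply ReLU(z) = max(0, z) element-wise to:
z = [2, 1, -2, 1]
h = [2, 1, 0, 1]

ReLU applied element-wise: max(0,2)=2, max(0,1)=1, max(0,-2)=0, max(0,1)=1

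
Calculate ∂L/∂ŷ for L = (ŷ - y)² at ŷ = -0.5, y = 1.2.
∂L/∂ŷ = -3.4

∂L/∂ŷ = 2(ŷ - y) = 2(-0.5 - 1.2) = 2(-1.7) = -3.4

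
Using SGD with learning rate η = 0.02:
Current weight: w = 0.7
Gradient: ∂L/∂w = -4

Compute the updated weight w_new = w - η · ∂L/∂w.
w_new = 0.78

w_new = w - η·∂L/∂w = 0.7 - 0.02×(-4) = 0.7 - (-0.08) = 0.78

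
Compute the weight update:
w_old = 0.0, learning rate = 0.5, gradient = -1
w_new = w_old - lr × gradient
w_new = 0.5

w_new = w - η·∂L/∂w = 0.0 - 0.5×(-1) = 0.0 - (-0.5) = 0.5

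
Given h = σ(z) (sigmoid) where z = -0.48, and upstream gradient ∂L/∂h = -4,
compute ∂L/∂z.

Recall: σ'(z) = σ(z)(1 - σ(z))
∂L/∂z = -0.9445

σ(-0.48) = 0.3823
σ'(-0.48) = σ(-0.48)(1 - σ(-0.48)) = 0.3823 × 0.6177 = 0.2361
∂L/∂z = ∂L/∂h · σ'(z) = -4 × 0.2361 = -0.9445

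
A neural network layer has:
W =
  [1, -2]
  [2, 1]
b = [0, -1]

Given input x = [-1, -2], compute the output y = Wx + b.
y = [3, -5]

Wx = [1×-1 + -2×-2, 2×-1 + 1×-2]
   = [3, -4]
y = Wx + b = [3 + 0, -4 + -1] = [3, -5]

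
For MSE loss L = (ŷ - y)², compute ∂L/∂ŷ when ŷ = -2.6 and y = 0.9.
∂L/∂ŷ = -7.0

∂L/∂ŷ = 2(ŷ - y) = 2(-2.6 - 0.9) = 2(-3.5) = -7.0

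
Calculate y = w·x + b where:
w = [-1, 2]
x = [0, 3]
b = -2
y = 4

y = (-1)(0) + (2)(3) + -2 = 4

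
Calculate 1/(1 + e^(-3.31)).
0.9648

sigmoid(3.31) = 1/(1 + e^(-3.31)) = 1/(1 + 0.03652) = 0.9648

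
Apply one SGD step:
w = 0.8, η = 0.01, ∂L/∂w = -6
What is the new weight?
w_new = 0.86

w_new = w - η·∂L/∂w = 0.8 - 0.01×(-6) = 0.8 - (-0.06) = 0.86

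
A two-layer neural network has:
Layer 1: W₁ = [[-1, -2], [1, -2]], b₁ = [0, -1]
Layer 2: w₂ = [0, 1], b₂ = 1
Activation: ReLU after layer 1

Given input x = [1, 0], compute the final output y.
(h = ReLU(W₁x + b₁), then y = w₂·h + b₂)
y = 1

Layer 1 pre-activation: z₁ = [-1, 0]
After ReLU: h = [0, 0]
Layer 2 output: y = 0×0 + 1×0 + 1 = 1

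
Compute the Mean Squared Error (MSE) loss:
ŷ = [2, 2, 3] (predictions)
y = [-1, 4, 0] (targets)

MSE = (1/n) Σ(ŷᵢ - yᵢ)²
MSE = 7.333

MSE = (1/3)((2--1)² + (2-4)² + (3-0)²) = (1/3)(9 + 4 + 9) = 7.333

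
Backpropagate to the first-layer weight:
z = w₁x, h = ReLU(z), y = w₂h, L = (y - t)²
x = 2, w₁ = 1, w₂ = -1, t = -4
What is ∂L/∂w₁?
∂L/∂w₁ = -8

Forward pass:
z = w₁x = 1×2 = 2
h = ReLU(2) = 2
y = w₂h = -1×2 = -2

Backward pass:
∂L/∂y = 2(y - t) = 2(-2 - -4) = 4
∂y/∂h = w₂ = -1
∂h/∂z = 1 (ReLU derivative)
∂z/∂w₁ = x = 2

∂L/∂w₁ = 4 × -1 × 1 × 2 = -8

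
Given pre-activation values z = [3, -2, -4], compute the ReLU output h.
h = [3, 0, 0]

ReLU applied element-wise: max(0,3)=3, max(0,-2)=0, max(0,-4)=0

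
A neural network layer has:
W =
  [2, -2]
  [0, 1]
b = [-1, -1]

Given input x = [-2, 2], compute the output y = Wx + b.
y = [-9, 1]

Wx = [2×-2 + -2×2, 0×-2 + 1×2]
   = [-8, 2]
y = Wx + b = [-8 + -1, 2 + -1] = [-9, 1]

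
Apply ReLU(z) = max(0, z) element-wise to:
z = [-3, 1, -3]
h = [0, 1, 0]

ReLU applied element-wise: max(0,-3)=0, max(0,1)=1, max(0,-3)=0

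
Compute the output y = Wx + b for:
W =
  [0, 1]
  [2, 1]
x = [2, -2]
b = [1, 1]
y = [-1, 3]

Wx = [0×2 + 1×-2, 2×2 + 1×-2]
   = [-2, 2]
y = Wx + b = [-2 + 1, 2 + 1] = [-1, 3]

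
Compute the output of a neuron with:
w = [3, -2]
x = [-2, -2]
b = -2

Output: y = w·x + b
y = -4

y = (3)(-2) + (-2)(-2) + -2 = -4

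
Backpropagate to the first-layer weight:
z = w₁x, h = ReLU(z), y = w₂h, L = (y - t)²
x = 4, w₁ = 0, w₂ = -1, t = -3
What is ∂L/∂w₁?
∂L/∂w₁ = 0

Forward pass:
z = w₁x = 0×4 = 0
h = ReLU(0) = 0
y = w₂h = -1×0 = 0

Backward pass:
∂L/∂y = 2(y - t) = 2(0 - -3) = 6
∂y/∂h = w₂ = -1
∂h/∂z = 0 (ReLU derivative)
∂z/∂w₁ = x = 4

∂L/∂w₁ = 6 × -1 × 0 × 4 = 0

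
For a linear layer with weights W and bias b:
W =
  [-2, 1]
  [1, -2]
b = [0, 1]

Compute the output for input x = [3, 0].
y = [-6, 4]

Wx = [-2×3 + 1×0, 1×3 + -2×0]
   = [-6, 3]
y = Wx + b = [-6 + 0, 3 + 1] = [-6, 4]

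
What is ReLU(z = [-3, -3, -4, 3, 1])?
h = [0, 0, 0, 3, 1]

ReLU applied element-wise: max(0,-3)=0, max(0,-3)=0, max(0,-4)=0, max(0,3)=3, max(0,1)=1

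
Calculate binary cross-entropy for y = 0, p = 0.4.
L = 0.5108

L = -0·log(0.4) - 1·log(0.6) = -log(0.6) = 0.5108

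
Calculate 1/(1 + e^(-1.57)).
0.8278

sigmoid(1.57) = 1/(1 + e^(-1.57)) = 1/(1 + 0.208) = 0.8278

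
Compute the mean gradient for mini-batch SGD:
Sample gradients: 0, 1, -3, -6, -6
Average gradient = -2.8

Average = (1/5)(0 + 1 + -3 + -6 + -6) = -14/5 = -2.8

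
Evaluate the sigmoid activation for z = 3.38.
0.9671

sigmoid(3.38) = 1/(1 + e^(-3.38)) = 1/(1 + 0.03405) = 0.9671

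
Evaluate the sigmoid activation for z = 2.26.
0.9055

sigmoid(2.26) = 1/(1 + e^(-2.26)) = 1/(1 + 0.1044) = 0.9055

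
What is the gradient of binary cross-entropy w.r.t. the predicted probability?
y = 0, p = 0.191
∂L/∂p = 1.236

∂L/∂p = -y/p + (1-y)/(1-p) = 0 + 1/0.809 = 1.236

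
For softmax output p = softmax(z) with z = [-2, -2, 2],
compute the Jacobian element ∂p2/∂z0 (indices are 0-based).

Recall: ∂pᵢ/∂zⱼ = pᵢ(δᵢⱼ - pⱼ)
∂p2/∂z0 = -0.01704

p = softmax(z) = [0.01767, 0.01767, 0.9647]
p2 = 0.9647, p0 = 0.01767

∂p2/∂z0 = -p2 × p0 = -0.9647 × 0.01767 = -0.01704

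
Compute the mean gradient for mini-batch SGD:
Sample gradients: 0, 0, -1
Average gradient = -0.3333

Average = (1/3)(0 + 0 + -1) = -1/3 = -0.3333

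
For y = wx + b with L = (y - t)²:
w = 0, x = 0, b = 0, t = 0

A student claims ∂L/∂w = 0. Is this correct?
Correct

y = (0)(0) + 0 = 0
∂L/∂y = 2(y - t) = 2(0 - 0) = 0
∂y/∂w = x = 0
∂L/∂w = 0 × 0 = 0

Claimed value: 0
Correct: The correct gradient is 0.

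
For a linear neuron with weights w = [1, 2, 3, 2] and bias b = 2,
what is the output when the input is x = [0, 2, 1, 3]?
y = 15

y = (1)(0) + (2)(2) + (3)(1) + (2)(3) + 2 = 15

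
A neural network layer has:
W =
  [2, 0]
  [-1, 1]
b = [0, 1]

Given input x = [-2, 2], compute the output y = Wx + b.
y = [-4, 5]

Wx = [2×-2 + 0×2, -1×-2 + 1×2]
   = [-4, 4]
y = Wx + b = [-4 + 0, 4 + 1] = [-4, 5]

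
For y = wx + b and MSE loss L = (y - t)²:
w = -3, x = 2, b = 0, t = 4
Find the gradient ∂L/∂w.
∂L/∂w = -40

y = wx + b = (-3)(2) + 0 = -6
∂L/∂y = 2(y - t) = 2(-6 - 4) = -20
∂y/∂w = x = 2
∂L/∂w = ∂L/∂y · ∂y/∂w = -20 × 2 = -40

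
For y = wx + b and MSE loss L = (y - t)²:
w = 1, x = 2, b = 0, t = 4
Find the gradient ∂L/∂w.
∂L/∂w = -8

y = wx + b = (1)(2) + 0 = 2
∂L/∂y = 2(y - t) = 2(2 - 4) = -4
∂y/∂w = x = 2
∂L/∂w = ∂L/∂y · ∂y/∂w = -4 × 2 = -8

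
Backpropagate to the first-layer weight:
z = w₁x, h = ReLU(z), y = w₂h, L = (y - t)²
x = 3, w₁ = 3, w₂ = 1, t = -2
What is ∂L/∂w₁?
∂L/∂w₁ = 66

Forward pass:
z = w₁x = 3×3 = 9
h = ReLU(9) = 9
y = w₂h = 1×9 = 9

Backward pass:
∂L/∂y = 2(y - t) = 2(9 - -2) = 22
∂y/∂h = w₂ = 1
∂h/∂z = 1 (ReLU derivative)
∂z/∂w₁ = x = 3

∂L/∂w₁ = 22 × 1 × 1 × 3 = 66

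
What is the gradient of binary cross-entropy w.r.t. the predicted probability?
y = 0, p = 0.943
∂L/∂p = 17.54

∂L/∂p = -y/p + (1-y)/(1-p) = 0 + 1/0.057 = 17.54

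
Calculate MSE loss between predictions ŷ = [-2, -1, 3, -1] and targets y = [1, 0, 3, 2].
MSE = 4.75

MSE = (1/4)((-2-1)² + (-1-0)² + (3-3)² + (-1-2)²) = (1/4)(9 + 1 + 0 + 9) = 4.75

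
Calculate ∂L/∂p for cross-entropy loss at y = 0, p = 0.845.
∂L/∂p = 6.452

∂L/∂p = -y/p + (1-y)/(1-p) = 0 + 1/0.155 = 6.452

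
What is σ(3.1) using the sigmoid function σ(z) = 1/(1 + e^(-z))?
0.9569

sigmoid(3.1) = 1/(1 + e^(-3.1)) = 1/(1 + 0.04505) = 0.9569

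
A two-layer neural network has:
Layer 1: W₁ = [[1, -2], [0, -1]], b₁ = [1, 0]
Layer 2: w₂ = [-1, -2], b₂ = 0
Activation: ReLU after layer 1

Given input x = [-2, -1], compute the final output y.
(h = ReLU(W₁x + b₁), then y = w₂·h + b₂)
y = -3

Layer 1 pre-activation: z₁ = [1, 1]
After ReLU: h = [1, 1]
Layer 2 output: y = -1×1 + -2×1 + 0 = -3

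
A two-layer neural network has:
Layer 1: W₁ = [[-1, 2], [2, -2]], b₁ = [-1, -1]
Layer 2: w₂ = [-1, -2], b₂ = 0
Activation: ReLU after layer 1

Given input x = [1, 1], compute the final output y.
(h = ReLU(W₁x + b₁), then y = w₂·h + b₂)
y = 0

Layer 1 pre-activation: z₁ = [0, -1]
After ReLU: h = [0, 0]
Layer 2 output: y = -1×0 + -2×0 + 0 = 0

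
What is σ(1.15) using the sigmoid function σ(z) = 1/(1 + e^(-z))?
0.7595

sigmoid(1.15) = 1/(1 + e^(-1.15)) = 1/(1 + 0.3166) = 0.7595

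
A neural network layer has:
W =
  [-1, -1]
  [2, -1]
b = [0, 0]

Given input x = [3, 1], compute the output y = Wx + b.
y = [-4, 5]

Wx = [-1×3 + -1×1, 2×3 + -1×1]
   = [-4, 5]
y = Wx + b = [-4 + 0, 5 + 0] = [-4, 5]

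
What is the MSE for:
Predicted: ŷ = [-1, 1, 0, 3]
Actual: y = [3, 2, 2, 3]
MSE = 5.25

MSE = (1/4)((-1-3)² + (1-2)² + (0-2)² + (3-3)²) = (1/4)(16 + 1 + 4 + 0) = 5.25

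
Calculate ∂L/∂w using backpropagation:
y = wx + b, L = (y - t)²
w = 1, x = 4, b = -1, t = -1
∂L/∂w = 32

y = wx + b = (1)(4) + -1 = 3
∂L/∂y = 2(y - t) = 2(3 - -1) = 8
∂y/∂w = x = 4
∂L/∂w = ∂L/∂y · ∂y/∂w = 8 × 4 = 32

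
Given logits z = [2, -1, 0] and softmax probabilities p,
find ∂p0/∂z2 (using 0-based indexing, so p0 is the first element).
∂p0/∂z2 = -0.09636

p = softmax(z) = [0.8438, 0.04201, 0.1142]
p0 = 0.8438, p2 = 0.1142

∂p0/∂z2 = -p0 × p2 = -0.8438 × 0.1142 = -0.09636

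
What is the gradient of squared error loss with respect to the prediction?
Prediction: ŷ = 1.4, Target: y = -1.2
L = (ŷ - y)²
∂L/∂ŷ = 5.2

∂L/∂ŷ = 2(ŷ - y) = 2(1.4 - -1.2) = 2(2.6) = 5.2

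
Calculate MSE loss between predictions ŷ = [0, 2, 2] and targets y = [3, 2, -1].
MSE = 6

MSE = (1/3)((0-3)² + (2-2)² + (2--1)²) = (1/3)(9 + 0 + 9) = 6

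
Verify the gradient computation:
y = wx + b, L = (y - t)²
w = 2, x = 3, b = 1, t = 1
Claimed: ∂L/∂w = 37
Incorrect

y = (2)(3) + 1 = 7
∂L/∂y = 2(y - t) = 2(7 - 1) = 12
∂y/∂w = x = 3
∂L/∂w = 12 × 3 = 36

Claimed value: 37
Incorrect: The correct gradient is 36.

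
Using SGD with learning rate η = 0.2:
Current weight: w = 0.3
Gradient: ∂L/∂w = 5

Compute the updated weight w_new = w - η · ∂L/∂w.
w_new = -0.7

w_new = w - η·∂L/∂w = 0.3 - 0.2×(5) = 0.3 - (1) = -0.7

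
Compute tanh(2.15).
0.9732

tanh(2.15) = (e^(2.15) - e^(-2.15))/(e^(2.15) + e^(-2.15)) = 0.9732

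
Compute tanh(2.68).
0.9906

tanh(2.68) = (e^(2.68) - e^(-2.68))/(e^(2.68) + e^(-2.68)) = 0.9906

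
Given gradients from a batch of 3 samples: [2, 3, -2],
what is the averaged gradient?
Average gradient = 1

Average = (1/3)(2 + 3 + -2) = 3/3 = 1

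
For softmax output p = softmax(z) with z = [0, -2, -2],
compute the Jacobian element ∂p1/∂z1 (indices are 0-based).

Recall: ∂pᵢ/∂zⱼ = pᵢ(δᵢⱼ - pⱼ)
∂p1/∂z1 = 0.09516

p = softmax(z) = [0.787, 0.1065, 0.1065]
p1 = 0.1065

∂p1/∂z1 = p1(1 - p1) = 0.1065 × (1 - 0.1065) = 0.09516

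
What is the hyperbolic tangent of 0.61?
0.5441

tanh(0.61) = (e^(0.61) - e^(-0.61))/(e^(0.61) + e^(-0.61)) = 0.5441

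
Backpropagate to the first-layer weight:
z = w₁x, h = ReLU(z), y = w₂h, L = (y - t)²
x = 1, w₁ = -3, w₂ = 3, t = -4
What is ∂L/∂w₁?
∂L/∂w₁ = 0

Forward pass:
z = w₁x = -3×1 = -3
h = ReLU(-3) = 0
y = w₂h = 3×0 = 0

Backward pass:
∂L/∂y = 2(y - t) = 2(0 - -4) = 8
∂y/∂h = w₂ = 3
∂h/∂z = 0 (ReLU derivative)
∂z/∂w₁ = x = 1

∂L/∂w₁ = 8 × 3 × 0 × 1 = 0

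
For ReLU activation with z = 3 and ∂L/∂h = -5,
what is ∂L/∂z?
∂L/∂z = -5

h = ReLU(3) = 3
Since z > 0: ∂h/∂z = 1
∂L/∂z = ∂L/∂h · ∂h/∂z = -5 × 1 = -5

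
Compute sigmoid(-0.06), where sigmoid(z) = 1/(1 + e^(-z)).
0.485

sigmoid(-0.06) = 1/(1 + e^(0.06)) = 1/(1 + 1.062) = 0.485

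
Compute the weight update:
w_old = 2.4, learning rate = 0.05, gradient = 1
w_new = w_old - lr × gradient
w_new = 2.35

w_new = w - η·∂L/∂w = 2.4 - 0.05×(1) = 2.4 - (0.05) = 2.35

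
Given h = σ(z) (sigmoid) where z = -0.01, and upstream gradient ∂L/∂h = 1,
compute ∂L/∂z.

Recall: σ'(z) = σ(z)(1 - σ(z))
∂L/∂z = 0.25

σ(-0.01) = 0.4975
σ'(-0.01) = σ(-0.01)(1 - σ(-0.01)) = 0.4975 × 0.5025 = 0.25
∂L/∂z = ∂L/∂h · σ'(z) = 1 × 0.25 = 0.25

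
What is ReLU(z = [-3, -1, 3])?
h = [0, 0, 3]

ReLU applied element-wise: max(0,-3)=0, max(0,-1)=0, max(0,3)=3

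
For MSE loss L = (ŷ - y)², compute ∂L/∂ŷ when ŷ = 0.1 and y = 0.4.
∂L/∂ŷ = -0.6

∂L/∂ŷ = 2(ŷ - y) = 2(0.1 - 0.4) = 2(-0.3) = -0.6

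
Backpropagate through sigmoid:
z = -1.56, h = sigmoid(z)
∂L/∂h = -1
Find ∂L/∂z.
∂L/∂z = -0.1435

σ(-1.56) = 0.1736
σ'(-1.56) = σ(-1.56)(1 - σ(-1.56)) = 0.1736 × 0.8264 = 0.1435
∂L/∂z = ∂L/∂h · σ'(z) = -1 × 0.1435 = -0.1435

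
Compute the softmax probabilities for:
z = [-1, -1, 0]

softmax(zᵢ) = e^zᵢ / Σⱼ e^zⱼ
p = [0.2119, 0.2119, 0.5761]

exp(z) = [0.3679, 0.3679, 1]
Sum = 1.736
p = [0.2119, 0.2119, 0.5761]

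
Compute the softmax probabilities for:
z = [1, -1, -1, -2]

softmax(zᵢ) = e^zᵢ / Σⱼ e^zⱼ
p = [0.7573, 0.1025, 0.1025, 0.0377]

exp(z) = [2.718, 0.3679, 0.3679, 0.1353]
Sum = 3.589
p = [0.7573, 0.1025, 0.1025, 0.0377]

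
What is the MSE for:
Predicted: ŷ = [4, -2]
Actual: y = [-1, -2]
MSE = 12.5

MSE = (1/2)((4--1)² + (-2--2)²) = (1/2)(25 + 0) = 12.5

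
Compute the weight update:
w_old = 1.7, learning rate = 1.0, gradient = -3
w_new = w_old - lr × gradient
w_new = 4.7

w_new = w - η·∂L/∂w = 1.7 - 1.0×(-3) = 1.7 - (-3) = 4.7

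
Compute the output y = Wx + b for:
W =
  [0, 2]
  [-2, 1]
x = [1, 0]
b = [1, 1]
y = [1, -1]

Wx = [0×1 + 2×0, -2×1 + 1×0]
   = [0, -2]
y = Wx + b = [0 + 1, -2 + 1] = [1, -1]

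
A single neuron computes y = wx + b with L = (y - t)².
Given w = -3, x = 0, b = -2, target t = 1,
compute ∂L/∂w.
∂L/∂w = 0

y = wx + b = (-3)(0) + -2 = -2
∂L/∂y = 2(y - t) = 2(-2 - 1) = -6
∂y/∂w = x = 0
∂L/∂w = ∂L/∂y · ∂y/∂w = -6 × 0 = 0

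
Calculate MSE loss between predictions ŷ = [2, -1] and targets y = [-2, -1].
MSE = 8

MSE = (1/2)((2--2)² + (-1--1)²) = (1/2)(16 + 0) = 8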